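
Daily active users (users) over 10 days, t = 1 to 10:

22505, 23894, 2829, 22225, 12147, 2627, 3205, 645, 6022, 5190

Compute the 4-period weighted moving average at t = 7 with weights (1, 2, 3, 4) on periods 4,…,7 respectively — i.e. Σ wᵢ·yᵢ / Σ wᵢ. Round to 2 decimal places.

6722.00

Weighted sum: 1·22225 + 2·12147 + 3·2627 + 4·3205 = 22225 + 24294 + 7881 + 12820 = 67220
Weight total: 1 + 2 + 3 + 4 = 10
WMA = 67220 / 10 = 6722.00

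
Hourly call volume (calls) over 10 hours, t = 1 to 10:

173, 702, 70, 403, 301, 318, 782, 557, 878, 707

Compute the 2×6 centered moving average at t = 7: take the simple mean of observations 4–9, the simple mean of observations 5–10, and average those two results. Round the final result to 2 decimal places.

565.17

Sum over 4–9: 403 + 301 + 318 + 782 + 557 + 878 = 3239
Sum over 5–10: 301 + 318 + 782 + 557 + 878 + 707 = 3543
CMA at t=7 = (3239 + 3543) / (2·6) = 6782 / 12 = 565.17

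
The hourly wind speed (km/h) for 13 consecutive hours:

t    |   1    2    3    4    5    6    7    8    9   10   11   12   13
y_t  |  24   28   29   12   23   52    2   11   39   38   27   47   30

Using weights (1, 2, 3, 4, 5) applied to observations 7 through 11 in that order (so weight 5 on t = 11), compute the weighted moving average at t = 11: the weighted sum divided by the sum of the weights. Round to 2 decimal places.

Weighted sum: 1·2 + 2·11 + 3·39 + 4·38 + 5·27 = 2 + 22 + 117 + 152 + 135 = 428
Weight total: 1 + 2 + 3 + 4 + 5 = 15
WMA = 428 / 15 = 28.53

28.53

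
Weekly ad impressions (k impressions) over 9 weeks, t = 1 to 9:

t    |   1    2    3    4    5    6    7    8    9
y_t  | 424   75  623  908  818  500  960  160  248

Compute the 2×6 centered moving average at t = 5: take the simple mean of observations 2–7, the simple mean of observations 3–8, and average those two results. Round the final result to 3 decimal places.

654.417

Sum over 2–7: 75 + 623 + 908 + 818 + 500 + 960 = 3884
Sum over 3–8: 623 + 908 + 818 + 500 + 960 + 160 = 3969
CMA at t=5 = (3884 + 3969) / (2·6) = 7853 / 12 = 654.417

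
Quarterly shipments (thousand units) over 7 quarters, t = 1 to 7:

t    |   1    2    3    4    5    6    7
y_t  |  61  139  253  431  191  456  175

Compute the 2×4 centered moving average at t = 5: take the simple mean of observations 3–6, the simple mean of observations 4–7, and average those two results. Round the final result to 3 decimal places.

323.000

Sum over 3–6: 253 + 431 + 191 + 456 = 1331
Sum over 4–7: 431 + 191 + 456 + 175 = 1253
CMA at t=5 = (1331 + 1253) / (2·4) = 2584 / 8 = 323.000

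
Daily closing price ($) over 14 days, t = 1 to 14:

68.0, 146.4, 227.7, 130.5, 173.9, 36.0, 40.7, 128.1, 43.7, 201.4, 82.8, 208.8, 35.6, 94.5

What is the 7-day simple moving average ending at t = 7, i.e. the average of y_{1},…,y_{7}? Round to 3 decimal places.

Sum of periods 1–7: 68.0 + 146.4 + 227.7 + 130.5 + 173.9 + 36.0 + 40.7 = 823.2
Divide by 7: 823.2 / 7 = 117.600

117.600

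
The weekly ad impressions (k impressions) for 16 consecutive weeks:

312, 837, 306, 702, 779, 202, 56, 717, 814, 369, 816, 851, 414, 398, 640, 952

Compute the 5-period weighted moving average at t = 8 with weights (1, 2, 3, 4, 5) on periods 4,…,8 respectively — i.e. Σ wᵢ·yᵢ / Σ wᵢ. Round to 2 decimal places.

445.00

Weighted sum: 1·702 + 2·779 + 3·202 + 4·56 + 5·717 = 702 + 1558 + 606 + 224 + 3585 = 6675
Weight total: 1 + 2 + 3 + 4 + 5 = 15
WMA = 6675 / 15 = 445.00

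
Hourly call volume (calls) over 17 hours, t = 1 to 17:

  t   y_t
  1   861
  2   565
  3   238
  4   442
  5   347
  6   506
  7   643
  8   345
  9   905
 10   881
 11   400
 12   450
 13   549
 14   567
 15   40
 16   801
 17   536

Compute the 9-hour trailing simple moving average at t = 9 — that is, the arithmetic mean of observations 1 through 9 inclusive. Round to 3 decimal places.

Sum of periods 1–9: 861 + 565 + 238 + 442 + 347 + 506 + 643 + 345 + 905 = 4852
Divide by 9: 4852 / 9 = 539.111

539.111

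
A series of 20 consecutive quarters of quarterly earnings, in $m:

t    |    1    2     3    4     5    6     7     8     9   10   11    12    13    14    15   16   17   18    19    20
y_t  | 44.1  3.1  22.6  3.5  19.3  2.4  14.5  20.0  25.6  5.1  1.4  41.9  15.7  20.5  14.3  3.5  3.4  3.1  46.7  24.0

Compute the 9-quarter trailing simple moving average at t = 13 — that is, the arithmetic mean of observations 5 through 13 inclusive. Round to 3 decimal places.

Sum of periods 5–13: 19.3 + 2.4 + 14.5 + 20.0 + 25.6 + 5.1 + 1.4 + 41.9 + 15.7 = 145.9
Divide by 9: 145.9 / 9 = 16.211

16.211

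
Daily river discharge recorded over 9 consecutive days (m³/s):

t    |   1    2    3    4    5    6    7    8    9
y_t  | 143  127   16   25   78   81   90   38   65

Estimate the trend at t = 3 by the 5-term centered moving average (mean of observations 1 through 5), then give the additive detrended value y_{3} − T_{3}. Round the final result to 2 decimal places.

Trend T_3 = (143 + 127 + 16 + 25 + 78) / 5 = 389/5 = 77.8000
Detrended value: 16 − 77.8000 = -61.80

-61.80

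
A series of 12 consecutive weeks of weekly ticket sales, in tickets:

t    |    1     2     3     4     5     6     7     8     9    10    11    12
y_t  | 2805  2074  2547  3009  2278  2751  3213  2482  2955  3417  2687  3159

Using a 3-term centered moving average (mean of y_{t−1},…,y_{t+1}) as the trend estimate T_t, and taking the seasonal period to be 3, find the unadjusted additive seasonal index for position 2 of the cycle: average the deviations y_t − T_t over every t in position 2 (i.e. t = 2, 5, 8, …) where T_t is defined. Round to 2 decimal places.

Season position 2 occurs at t = 2, 5, 8, 11 (where T_t is defined).
t=2: T_2 = 2475.3333; y_2 − T_2 = 2074 − 2475.3333 = -401.3333
t=5: T_5 = 2679.3333; y_5 − T_5 = 2278 − 2679.3333 = -401.3333
t=8: T_8 = 2883.3333; y_8 − T_8 = 2482 − 2883.3333 = -401.3333
t=11: T_11 = 3087.6667; y_11 − T_11 = 2687 − 3087.6667 = -400.6667
Mean deviation: (-401.3333 + -401.3333 + -401.3333 + -400.6667) / 4 = -401.17

-401.17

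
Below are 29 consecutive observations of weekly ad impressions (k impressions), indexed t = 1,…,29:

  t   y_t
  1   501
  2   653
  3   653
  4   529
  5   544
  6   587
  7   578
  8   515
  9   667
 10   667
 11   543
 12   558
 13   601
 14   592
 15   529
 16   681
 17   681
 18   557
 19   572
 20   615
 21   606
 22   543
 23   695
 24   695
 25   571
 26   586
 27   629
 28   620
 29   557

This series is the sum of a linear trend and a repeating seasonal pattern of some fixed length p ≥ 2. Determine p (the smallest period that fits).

7

First differences y_{t+1} − y_t: 152, 0, -124, 15, 43, -9, -63, 152, 0, -124, 15, 43, -9, -63, 152, 0, …
The difference pattern repeats every 7 terms and not for any smaller step, so p = 7.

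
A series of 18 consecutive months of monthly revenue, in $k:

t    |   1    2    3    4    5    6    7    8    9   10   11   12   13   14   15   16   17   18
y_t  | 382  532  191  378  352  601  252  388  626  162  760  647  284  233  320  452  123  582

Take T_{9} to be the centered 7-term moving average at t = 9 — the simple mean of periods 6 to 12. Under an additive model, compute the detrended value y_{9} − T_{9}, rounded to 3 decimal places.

Trend T_9 = (601 + 252 + 388 + 626 + 162 + 760 + 647) / 7 = 3436/7 = 490.85714
Detrended value: 626 − 490.85714 = 135.143

135.143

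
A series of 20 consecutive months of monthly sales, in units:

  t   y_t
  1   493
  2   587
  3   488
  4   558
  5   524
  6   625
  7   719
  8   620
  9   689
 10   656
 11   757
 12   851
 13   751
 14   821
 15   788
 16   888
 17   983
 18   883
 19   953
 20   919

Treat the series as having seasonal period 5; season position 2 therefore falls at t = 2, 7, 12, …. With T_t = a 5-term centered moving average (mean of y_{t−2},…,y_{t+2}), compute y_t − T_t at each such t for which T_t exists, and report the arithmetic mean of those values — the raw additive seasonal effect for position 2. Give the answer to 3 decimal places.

Season position 2 occurs at t = 7, 12, 17 (where T_t is defined).
t=7: T_7 = 635.40000; y_7 − T_7 = 719 − 635.40000 = 83.60000
t=12: T_12 = 767.20000; y_12 − T_12 = 851 − 767.20000 = 83.80000
t=17: T_17 = 899.00000; y_17 − T_17 = 983 − 899.00000 = 84.00000
Mean deviation: (83.60000 + 83.80000 + 84.00000) / 3 = 83.800

83.800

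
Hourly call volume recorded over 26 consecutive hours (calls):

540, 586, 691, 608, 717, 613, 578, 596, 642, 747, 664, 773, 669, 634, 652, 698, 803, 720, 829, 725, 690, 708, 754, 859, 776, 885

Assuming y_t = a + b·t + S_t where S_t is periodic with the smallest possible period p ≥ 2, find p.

7

First differences y_{t+1} − y_t: 46, 105, -83, 109, -104, -35, 18, 46, 105, -83, 109, -104, -35, 18, 46, 105, …
The difference pattern repeats every 7 terms and not for any smaller step, so p = 7.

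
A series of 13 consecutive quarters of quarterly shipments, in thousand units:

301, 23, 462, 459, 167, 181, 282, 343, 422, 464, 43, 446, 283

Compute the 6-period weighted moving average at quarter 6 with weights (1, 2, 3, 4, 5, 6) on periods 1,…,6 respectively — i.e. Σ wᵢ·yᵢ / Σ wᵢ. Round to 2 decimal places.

261.43

Weighted sum: 1·301 + 2·23 + 3·462 + 4·459 + 5·167 + 6·181 = 301 + 46 + 1386 + 1836 + 835 + 1086 = 5490
Weight total: 1 + 2 + 3 + 4 + 5 + 6 = 21
WMA = 5490 / 21 = 261.43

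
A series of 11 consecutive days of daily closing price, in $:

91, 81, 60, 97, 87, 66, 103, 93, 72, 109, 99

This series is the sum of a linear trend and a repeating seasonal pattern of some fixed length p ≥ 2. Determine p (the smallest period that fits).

First differences y_{t+1} − y_t: -10, -21, 37, -10, -21, 37, -10, -21, …
The difference pattern repeats every 3 terms and not for any smaller step, so p = 3.

3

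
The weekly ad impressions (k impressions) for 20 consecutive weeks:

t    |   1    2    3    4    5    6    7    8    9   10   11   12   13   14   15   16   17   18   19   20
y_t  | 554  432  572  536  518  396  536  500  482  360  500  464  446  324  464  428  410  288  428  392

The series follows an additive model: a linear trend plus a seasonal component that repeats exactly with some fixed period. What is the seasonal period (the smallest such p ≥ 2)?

First differences y_{t+1} − y_t: -122, 140, -36, -18, -122, 140, -36, -18, -122, 140, …
The difference pattern repeats every 4 terms and not for any smaller step, so p = 4.

4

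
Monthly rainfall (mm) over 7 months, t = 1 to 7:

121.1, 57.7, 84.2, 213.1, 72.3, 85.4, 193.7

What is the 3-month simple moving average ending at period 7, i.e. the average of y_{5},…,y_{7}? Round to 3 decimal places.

117.133

Sum of periods 5–7: 72.3 + 85.4 + 193.7 = 351.4
Divide by 3: 351.4 / 3 = 117.133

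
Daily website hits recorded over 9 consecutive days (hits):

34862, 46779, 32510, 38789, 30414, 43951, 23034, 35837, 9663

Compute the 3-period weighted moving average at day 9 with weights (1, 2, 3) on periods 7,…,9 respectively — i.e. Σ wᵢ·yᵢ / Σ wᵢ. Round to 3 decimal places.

20616.167

Weighted sum: 1·23034 + 2·35837 + 3·9663 = 23034 + 71674 + 28989 = 123697
Weight total: 1 + 2 + 3 = 6
WMA = 123697 / 6 = 20616.167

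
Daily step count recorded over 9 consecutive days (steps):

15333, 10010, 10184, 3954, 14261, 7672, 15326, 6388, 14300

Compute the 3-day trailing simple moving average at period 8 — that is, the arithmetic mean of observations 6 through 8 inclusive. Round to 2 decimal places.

9795.33

Sum of periods 6–8: 7672 + 15326 + 6388 = 29386
Divide by 3: 29386 / 3 = 9795.33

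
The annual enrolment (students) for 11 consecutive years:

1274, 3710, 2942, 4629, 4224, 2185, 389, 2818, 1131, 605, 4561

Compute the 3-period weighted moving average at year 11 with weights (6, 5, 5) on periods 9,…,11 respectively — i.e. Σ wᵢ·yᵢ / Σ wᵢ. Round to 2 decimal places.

Weighted sum: 6·1131 + 5·605 + 5·4561 = 6786 + 3025 + 22805 = 32616
Weight total: 6 + 5 + 5 = 16
WMA = 32616 / 16 = 2038.50

2038.50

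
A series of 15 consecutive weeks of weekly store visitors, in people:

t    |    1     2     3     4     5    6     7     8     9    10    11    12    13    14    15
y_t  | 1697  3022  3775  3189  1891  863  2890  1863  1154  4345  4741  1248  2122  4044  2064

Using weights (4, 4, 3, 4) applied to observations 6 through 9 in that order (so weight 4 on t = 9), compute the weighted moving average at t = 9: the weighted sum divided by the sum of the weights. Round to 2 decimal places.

1681.13

Weighted sum: 4·863 + 4·2890 + 3·1863 + 4·1154 = 3452 + 11560 + 5589 + 4616 = 25217
Weight total: 4 + 4 + 3 + 4 = 15
WMA = 25217 / 15 = 1681.13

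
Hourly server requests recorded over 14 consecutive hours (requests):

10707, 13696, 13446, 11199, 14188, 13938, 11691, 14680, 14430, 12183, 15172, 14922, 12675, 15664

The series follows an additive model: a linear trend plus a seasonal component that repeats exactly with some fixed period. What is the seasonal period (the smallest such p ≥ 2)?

3

First differences y_{t+1} − y_t: 2989, -250, -2247, 2989, -250, -2247, 2989, -250, …
The difference pattern repeats every 3 terms and not for any smaller step, so p = 3.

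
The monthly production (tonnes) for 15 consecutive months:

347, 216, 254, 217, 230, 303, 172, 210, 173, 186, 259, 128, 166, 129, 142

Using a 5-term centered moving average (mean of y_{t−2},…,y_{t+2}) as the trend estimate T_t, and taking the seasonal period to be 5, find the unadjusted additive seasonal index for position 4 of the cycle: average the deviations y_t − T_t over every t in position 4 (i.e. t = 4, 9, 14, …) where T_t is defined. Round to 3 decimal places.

-27.000

Season position 4 occurs at t = 4, 9 (where T_t is defined).
t=4: T_4 = 244.00000; y_4 − T_4 = 217 − 244.00000 = -27.00000
t=9: T_9 = 200.00000; y_9 − T_9 = 173 − 200.00000 = -27.00000
Mean deviation: (-27.00000 + -27.00000) / 2 = -27.000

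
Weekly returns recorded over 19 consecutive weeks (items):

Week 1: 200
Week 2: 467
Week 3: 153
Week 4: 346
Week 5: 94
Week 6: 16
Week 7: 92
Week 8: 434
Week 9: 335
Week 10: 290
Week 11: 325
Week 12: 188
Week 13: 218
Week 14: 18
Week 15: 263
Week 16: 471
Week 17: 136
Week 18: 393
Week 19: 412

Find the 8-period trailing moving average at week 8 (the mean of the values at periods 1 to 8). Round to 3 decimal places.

Sum of periods 1–8: 200 + 467 + 153 + 346 + 94 + 16 + 92 + 434 = 1802
Divide by 8: 1802 / 8 = 225.250

225.250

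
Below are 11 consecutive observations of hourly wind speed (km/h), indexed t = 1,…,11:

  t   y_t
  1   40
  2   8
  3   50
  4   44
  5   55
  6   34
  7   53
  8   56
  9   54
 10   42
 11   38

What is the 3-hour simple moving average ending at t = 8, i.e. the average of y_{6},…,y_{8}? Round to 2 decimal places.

Sum of periods 6–8: 34 + 53 + 56 = 143
Divide by 3: 143 / 3 = 47.67

47.67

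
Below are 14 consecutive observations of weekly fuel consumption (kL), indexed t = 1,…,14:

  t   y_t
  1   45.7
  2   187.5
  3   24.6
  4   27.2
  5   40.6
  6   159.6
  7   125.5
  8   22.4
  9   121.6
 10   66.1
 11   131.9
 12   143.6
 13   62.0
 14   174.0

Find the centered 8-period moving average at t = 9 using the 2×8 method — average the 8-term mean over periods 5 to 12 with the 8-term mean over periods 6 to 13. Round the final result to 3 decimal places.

Sum over 5–12: 40.6 + 159.6 + 125.5 + 22.4 + 121.6 + 66.1 + 131.9 + 143.6 = 811.3
Sum over 6–13: 159.6 + 125.5 + 22.4 + 121.6 + 66.1 + 131.9 + 143.6 + 62.0 = 832.7
CMA at t=9 = (811.3 + 832.7) / (2·8) = 1644.0 / 16 = 102.750

102.750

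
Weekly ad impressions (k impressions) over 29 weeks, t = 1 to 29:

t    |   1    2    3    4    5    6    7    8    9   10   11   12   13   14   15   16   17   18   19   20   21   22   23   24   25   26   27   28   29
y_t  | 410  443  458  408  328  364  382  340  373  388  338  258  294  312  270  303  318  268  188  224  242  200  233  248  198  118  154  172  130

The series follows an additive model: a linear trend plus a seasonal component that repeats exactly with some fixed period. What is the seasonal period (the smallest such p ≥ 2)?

7

First differences y_{t+1} − y_t: 33, 15, -50, -80, 36, 18, -42, 33, 15, -50, -80, 36, 18, -42, 33, 15, …
The difference pattern repeats every 7 terms and not for any smaller step, so p = 7.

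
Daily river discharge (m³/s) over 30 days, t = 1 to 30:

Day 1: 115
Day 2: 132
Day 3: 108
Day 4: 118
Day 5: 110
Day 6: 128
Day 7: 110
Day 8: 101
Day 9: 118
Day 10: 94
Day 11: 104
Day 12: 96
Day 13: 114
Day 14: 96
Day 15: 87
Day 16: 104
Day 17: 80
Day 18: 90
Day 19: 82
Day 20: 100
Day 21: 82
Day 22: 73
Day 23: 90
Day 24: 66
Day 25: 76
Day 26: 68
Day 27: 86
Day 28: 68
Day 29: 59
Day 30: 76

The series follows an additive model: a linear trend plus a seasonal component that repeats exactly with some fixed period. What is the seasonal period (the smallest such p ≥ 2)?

First differences y_{t+1} − y_t: 17, -24, 10, -8, 18, -18, -9, 17, -24, 10, -8, 18, -18, -9, 17, -24, …
The difference pattern repeats every 7 terms and not for any smaller step, so p = 7.

7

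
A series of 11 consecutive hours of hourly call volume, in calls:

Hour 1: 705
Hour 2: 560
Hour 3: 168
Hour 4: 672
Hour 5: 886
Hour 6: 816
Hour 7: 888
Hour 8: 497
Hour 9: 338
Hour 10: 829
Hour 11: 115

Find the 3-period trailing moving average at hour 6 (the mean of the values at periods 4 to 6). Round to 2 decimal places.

Sum of periods 4–6: 672 + 886 + 816 = 2374
Divide by 3: 2374 / 3 = 791.33

791.33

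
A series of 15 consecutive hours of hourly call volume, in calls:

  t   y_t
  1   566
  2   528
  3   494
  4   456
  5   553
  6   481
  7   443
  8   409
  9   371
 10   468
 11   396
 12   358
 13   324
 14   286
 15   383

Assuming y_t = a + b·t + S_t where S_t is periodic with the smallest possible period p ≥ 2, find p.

5

First differences y_{t+1} − y_t: -38, -34, -38, 97, -72, -38, -34, -38, 97, -72, -38, -34, …
The difference pattern repeats every 5 terms and not for any smaller step, so p = 5.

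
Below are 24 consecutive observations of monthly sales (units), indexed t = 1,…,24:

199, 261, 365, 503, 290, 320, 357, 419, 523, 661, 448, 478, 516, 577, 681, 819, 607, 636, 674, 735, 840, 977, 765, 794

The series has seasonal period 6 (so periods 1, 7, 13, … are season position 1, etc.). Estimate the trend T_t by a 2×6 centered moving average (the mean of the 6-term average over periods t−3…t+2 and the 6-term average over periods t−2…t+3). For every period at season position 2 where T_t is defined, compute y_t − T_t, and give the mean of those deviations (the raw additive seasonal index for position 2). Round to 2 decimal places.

Season position 2 occurs at t = 8, 14, 20 (where T_t is defined).
t=8: T_8 = 441.5000; y_8 − T_8 = 419 − 441.5000 = -22.5000
t=14: T_14 = 599.7500; y_14 − T_14 = 577 − 599.7500 = -22.7500
t=20: T_20 = 758.0000; y_20 − T_20 = 735 − 758.0000 = -23.0000
Mean deviation: (-22.5000 + -22.7500 + -23.0000) / 3 = -22.75

-22.75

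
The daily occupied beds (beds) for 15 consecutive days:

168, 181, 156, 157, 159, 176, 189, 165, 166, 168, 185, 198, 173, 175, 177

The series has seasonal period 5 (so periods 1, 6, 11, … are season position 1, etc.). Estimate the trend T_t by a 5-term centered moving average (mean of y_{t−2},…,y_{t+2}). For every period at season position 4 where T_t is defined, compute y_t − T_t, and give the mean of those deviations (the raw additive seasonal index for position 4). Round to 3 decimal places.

-8.700

Season position 4 occurs at t = 4, 9 (where T_t is defined).
t=4: T_4 = 165.80000; y_4 − T_4 = 157 − 165.80000 = -8.80000
t=9: T_9 = 174.60000; y_9 − T_9 = 166 − 174.60000 = -8.60000
Mean deviation: (-8.80000 + -8.60000) / 2 = -8.700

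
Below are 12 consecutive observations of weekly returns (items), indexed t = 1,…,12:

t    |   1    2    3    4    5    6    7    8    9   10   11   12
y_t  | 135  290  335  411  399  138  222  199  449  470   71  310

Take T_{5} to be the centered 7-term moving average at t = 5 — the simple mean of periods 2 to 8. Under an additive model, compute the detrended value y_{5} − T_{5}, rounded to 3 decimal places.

114.143

Trend T_5 = (290 + 335 + 411 + 399 + 138 + 222 + 199) / 7 = 1994/7 = 284.85714
Detrended value: 399 − 284.85714 = 114.143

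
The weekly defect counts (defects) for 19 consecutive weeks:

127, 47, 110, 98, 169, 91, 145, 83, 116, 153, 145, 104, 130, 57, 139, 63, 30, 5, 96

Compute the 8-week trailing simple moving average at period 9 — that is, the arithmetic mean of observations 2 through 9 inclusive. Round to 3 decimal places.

107.375

Sum of periods 2–9: 47 + 110 + 98 + 169 + 91 + 145 + 83 + 116 = 859
Divide by 8: 859 / 8 = 107.375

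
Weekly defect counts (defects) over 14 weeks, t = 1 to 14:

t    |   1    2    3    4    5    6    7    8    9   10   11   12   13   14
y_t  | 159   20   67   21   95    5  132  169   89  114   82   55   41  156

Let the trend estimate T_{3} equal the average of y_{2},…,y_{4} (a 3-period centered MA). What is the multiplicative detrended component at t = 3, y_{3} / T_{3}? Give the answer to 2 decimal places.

1.86

Trend T_3 = (20 + 67 + 21) / 3 = 108/3 = 36.0000
Ratio to trend: 67 / 36.0000 = 1.86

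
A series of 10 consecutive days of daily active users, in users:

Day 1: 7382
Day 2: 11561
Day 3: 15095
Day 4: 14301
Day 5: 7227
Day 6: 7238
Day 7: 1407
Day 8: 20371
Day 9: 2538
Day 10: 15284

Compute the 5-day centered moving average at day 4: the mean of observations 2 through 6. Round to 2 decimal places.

Sum of periods 2–6: 11561 + 15095 + 14301 + 7227 + 7238 = 55422
Divide by 5: 55422 / 5 = 11084.40

11084.40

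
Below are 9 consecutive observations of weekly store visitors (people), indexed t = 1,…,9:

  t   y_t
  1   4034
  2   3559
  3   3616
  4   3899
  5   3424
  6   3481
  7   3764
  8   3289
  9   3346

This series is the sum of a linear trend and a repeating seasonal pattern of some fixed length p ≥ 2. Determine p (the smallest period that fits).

3

First differences y_{t+1} − y_t: -475, 57, 283, -475, 57, 283, -475, 57, …
The difference pattern repeats every 3 terms and not for any smaller step, so p = 3.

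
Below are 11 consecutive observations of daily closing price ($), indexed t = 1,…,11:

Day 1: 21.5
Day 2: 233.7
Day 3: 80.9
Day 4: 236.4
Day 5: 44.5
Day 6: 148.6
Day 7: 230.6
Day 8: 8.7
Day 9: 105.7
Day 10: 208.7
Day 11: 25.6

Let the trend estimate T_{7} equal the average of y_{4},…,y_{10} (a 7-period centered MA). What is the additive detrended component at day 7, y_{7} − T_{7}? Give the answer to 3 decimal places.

Trend T_7 = (236.4 + 44.5 + 148.6 + 230.6 + 8.7 + 105.7 + 208.7) / 7 = 983.2/7 = 140.45714
Detrended value: 230.6 − 140.45714 = 90.143

90.143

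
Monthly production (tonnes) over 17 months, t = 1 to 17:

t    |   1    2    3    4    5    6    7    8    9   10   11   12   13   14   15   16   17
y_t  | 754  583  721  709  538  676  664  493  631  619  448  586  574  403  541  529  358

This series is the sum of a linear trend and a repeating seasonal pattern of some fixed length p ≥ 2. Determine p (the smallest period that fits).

First differences y_{t+1} − y_t: -171, 138, -12, -171, 138, -12, -171, 138, …
The difference pattern repeats every 3 terms and not for any smaller step, so p = 3.

3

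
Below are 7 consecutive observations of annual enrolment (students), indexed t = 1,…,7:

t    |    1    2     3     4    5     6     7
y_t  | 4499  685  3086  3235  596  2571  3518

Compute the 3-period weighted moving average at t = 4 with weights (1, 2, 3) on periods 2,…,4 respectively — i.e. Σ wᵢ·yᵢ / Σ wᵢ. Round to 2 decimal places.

2760.33

Weighted sum: 1·685 + 2·3086 + 3·3235 = 685 + 6172 + 9705 = 16562
Weight total: 1 + 2 + 3 = 6
WMA = 16562 / 6 = 2760.33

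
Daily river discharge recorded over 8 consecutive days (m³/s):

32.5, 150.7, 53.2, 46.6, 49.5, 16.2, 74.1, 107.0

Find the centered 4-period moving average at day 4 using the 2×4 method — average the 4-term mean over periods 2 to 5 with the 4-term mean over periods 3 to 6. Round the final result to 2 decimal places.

Sum over 2–5: 150.7 + 53.2 + 46.6 + 49.5 = 300.0
Sum over 3–6: 53.2 + 46.6 + 49.5 + 16.2 = 165.5
CMA at t=4 = (300.0 + 165.5) / (2·4) = 465.5 / 8 = 58.19

58.19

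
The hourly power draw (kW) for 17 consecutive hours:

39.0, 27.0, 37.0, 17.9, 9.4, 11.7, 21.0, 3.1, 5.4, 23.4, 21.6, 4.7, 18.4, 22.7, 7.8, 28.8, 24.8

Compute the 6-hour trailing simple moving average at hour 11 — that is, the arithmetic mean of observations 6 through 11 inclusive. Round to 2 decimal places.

Sum of periods 6–11: 11.7 + 21.0 + 3.1 + 5.4 + 23.4 + 21.6 = 86.2
Divide by 6: 86.2 / 6 = 14.37

14.37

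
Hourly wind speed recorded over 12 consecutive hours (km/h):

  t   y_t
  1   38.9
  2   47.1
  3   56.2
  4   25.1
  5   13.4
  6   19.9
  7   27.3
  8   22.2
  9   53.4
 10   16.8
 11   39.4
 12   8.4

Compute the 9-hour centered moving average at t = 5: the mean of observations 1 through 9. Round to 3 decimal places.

33.722

Sum of periods 1–9: 38.9 + 47.1 + 56.2 + 25.1 + 13.4 + 19.9 + 27.3 + 22.2 + 53.4 = 303.5
Divide by 9: 303.5 / 9 = 33.722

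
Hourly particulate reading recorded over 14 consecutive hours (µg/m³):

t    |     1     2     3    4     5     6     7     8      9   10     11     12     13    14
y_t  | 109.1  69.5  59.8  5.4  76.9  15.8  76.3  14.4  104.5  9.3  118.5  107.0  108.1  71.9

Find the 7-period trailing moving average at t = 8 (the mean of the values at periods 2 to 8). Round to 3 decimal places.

45.443

Sum of periods 2–8: 69.5 + 59.8 + 5.4 + 76.9 + 15.8 + 76.3 + 14.4 = 318.1
Divide by 7: 318.1 / 7 = 45.443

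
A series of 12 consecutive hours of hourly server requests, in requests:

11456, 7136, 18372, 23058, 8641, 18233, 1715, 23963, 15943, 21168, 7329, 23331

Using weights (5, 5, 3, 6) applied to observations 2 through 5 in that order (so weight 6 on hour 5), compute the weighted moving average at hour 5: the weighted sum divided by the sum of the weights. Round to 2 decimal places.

13082.11

Weighted sum: 5·7136 + 5·18372 + 3·23058 + 6·8641 = 35680 + 91860 + 69174 + 51846 = 248560
Weight total: 5 + 5 + 3 + 6 = 19
WMA = 248560 / 19 = 13082.11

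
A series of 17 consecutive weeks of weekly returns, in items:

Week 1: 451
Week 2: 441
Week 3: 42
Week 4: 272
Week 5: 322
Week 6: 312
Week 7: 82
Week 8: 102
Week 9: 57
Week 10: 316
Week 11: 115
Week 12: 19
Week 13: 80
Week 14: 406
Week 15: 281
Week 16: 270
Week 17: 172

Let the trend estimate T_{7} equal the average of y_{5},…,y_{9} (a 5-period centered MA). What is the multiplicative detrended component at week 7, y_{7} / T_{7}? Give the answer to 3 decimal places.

Trend T_7 = (322 + 312 + 82 + 102 + 57) / 5 = 875/5 = 175.00000
Ratio to trend: 82 / 175.00000 = 0.469

0.469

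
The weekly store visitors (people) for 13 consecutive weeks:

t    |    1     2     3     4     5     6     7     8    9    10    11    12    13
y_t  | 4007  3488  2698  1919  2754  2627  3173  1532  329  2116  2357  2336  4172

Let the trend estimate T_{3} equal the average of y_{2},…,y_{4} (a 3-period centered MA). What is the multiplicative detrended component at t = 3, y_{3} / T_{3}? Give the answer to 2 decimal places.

1.00

Trend T_3 = (3488 + 2698 + 1919) / 3 = 8105/3 = 2701.6667
Ratio to trend: 2698 / 2701.6667 = 1.00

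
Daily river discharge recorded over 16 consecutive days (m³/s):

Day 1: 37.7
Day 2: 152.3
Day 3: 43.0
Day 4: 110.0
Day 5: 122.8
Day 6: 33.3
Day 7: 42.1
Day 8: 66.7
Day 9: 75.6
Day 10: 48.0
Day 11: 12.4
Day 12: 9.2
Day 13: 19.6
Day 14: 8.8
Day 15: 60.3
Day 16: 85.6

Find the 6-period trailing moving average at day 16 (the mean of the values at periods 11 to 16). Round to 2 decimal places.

32.65

Sum of periods 11–16: 12.4 + 9.2 + 19.6 + 8.8 + 60.3 + 85.6 = 195.9
Divide by 6: 195.9 / 6 = 32.65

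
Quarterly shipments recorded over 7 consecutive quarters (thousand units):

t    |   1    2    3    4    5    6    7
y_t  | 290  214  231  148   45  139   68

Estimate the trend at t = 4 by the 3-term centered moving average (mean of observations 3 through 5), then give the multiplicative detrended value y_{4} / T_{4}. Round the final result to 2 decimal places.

1.05

Trend T_4 = (231 + 148 + 45) / 3 = 424/3 = 141.3333
Ratio to trend: 148 / 141.3333 = 1.05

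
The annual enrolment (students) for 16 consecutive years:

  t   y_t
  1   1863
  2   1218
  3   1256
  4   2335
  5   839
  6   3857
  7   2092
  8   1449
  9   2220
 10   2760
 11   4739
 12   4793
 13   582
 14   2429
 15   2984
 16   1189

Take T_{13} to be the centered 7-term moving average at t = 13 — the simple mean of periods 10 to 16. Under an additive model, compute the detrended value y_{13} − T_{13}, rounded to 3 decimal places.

Trend T_13 = (2760 + 4739 + 4793 + 582 + 2429 + 2984 + 1189) / 7 = 19476/7 = 2782.28571
Detrended value: 582 − 2782.28571 = -2200.286

-2200.286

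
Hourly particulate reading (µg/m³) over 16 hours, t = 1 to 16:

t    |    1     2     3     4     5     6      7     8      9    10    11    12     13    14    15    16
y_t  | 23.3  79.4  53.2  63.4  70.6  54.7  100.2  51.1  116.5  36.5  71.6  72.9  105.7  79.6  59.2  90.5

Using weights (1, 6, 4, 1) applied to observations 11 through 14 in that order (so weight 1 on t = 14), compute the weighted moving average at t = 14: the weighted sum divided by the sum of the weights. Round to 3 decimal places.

Weighted sum: 1·71.6 + 6·72.9 + 4·105.7 + 1·79.6 = 71.6 + 437.4 + 422.8 + 79.6 = 1011.4
Weight total: 1 + 6 + 4 + 1 = 12
WMA = 1011.4 / 12 = 84.283

84.283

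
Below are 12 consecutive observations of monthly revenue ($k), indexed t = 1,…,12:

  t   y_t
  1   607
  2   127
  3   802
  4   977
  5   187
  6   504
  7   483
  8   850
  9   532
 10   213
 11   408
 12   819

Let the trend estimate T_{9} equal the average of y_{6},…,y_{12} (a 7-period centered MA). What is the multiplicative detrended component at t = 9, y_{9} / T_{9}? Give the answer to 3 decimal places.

Trend T_9 = (504 + 483 + 850 + 532 + 213 + 408 + 819) / 7 = 3809/7 = 544.14286
Ratio to trend: 532 / 544.14286 = 0.978

0.978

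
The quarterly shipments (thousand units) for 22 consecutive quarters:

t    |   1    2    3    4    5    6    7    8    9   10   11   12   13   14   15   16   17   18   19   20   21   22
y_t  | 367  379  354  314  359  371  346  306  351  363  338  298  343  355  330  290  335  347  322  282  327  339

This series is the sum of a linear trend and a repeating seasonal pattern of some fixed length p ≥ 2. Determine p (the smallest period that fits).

First differences y_{t+1} − y_t: 12, -25, -40, 45, 12, -25, -40, 45, 12, -25, …
The difference pattern repeats every 4 terms and not for any smaller step, so p = 4.

4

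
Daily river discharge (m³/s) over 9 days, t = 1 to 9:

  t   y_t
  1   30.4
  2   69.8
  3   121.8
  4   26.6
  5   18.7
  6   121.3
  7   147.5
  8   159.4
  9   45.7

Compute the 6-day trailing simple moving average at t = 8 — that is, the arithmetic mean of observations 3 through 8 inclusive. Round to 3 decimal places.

Sum of periods 3–8: 121.8 + 26.6 + 18.7 + 121.3 + 147.5 + 159.4 = 595.3
Divide by 6: 595.3 / 6 = 99.217

99.217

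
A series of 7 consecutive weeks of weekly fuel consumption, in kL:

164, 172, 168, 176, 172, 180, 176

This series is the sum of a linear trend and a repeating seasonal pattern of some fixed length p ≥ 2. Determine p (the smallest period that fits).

2

First differences y_{t+1} − y_t: 8, -4, 8, -4, 8, -4, …
The difference pattern repeats every 2 terms and not for any smaller step, so p = 2.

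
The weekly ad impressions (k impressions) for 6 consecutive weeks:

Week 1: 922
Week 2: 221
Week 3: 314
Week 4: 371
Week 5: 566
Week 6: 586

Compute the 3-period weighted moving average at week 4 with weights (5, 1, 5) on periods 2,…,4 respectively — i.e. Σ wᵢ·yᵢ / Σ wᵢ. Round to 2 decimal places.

297.64

Weighted sum: 5·221 + 1·314 + 5·371 = 1105 + 314 + 1855 = 3274
Weight total: 5 + 1 + 5 = 11
WMA = 3274 / 11 = 297.64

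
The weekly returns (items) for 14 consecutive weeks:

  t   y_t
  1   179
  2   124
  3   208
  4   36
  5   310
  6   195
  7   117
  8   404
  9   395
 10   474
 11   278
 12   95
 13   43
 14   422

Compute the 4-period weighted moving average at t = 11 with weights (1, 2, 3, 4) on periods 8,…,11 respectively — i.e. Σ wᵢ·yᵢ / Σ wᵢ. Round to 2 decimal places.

Weighted sum: 1·404 + 2·395 + 3·474 + 4·278 = 404 + 790 + 1422 + 1112 = 3728
Weight total: 1 + 2 + 3 + 4 = 10
WMA = 3728 / 10 = 372.80

372.80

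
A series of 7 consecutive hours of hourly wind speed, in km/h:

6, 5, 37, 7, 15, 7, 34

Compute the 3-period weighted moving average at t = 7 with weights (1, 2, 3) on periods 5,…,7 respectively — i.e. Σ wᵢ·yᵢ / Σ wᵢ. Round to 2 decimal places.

Weighted sum: 1·15 + 2·7 + 3·34 = 15 + 14 + 102 = 131
Weight total: 1 + 2 + 3 = 6
WMA = 131 / 6 = 21.83

21.83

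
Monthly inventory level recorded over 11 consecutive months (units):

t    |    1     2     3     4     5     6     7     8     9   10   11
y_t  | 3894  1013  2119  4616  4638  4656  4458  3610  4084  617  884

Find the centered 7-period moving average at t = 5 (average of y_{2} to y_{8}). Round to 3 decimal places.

3587.143

Sum of periods 2–8: 1013 + 2119 + 4616 + 4638 + 4656 + 4458 + 3610 = 25110
Divide by 7: 25110 / 7 = 3587.143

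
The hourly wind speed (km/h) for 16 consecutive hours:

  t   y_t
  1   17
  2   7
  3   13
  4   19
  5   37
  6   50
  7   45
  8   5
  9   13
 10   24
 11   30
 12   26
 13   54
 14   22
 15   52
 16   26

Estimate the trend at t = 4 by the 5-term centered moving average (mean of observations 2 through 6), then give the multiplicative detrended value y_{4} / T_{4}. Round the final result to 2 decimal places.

0.75

Trend T_4 = (7 + 13 + 19 + 37 + 50) / 5 = 126/5 = 25.2000
Ratio to trend: 19 / 25.2000 = 0.75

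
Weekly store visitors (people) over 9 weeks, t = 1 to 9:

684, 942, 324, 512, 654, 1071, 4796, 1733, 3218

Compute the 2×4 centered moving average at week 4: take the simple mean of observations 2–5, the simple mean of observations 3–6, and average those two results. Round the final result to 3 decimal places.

Sum over 2–5: 942 + 324 + 512 + 654 = 2432
Sum over 3–6: 324 + 512 + 654 + 1071 = 2561
CMA at t=4 = (2432 + 2561) / (2·4) = 4993 / 8 = 624.125

624.125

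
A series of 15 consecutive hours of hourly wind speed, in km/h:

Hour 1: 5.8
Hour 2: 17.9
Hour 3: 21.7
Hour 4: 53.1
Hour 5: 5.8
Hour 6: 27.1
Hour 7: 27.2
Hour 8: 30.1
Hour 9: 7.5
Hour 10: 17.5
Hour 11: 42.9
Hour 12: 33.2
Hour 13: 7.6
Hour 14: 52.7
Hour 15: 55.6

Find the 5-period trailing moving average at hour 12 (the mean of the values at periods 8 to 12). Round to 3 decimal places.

Sum of periods 8–12: 30.1 + 7.5 + 17.5 + 42.9 + 33.2 = 131.2
Divide by 5: 131.2 / 5 = 26.240

26.240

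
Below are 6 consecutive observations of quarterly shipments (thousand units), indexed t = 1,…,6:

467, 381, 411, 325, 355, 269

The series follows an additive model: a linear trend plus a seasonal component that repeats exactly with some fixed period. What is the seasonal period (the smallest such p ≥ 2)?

First differences y_{t+1} − y_t: -86, 30, -86, 30, -86, …
The difference pattern repeats every 2 terms and not for any smaller step, so p = 2.

2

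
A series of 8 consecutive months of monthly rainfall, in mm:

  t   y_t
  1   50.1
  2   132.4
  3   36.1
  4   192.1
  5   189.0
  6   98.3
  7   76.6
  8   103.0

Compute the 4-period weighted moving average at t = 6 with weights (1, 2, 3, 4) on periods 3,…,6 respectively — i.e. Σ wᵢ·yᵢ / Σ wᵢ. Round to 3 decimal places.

Weighted sum: 1·36.1 + 2·192.1 + 3·189.0 + 4·98.3 = 36.1 + 384.2 + 567.0 + 393.2 = 1380.5
Weight total: 1 + 2 + 3 + 4 = 10
WMA = 1380.5 / 10 = 138.050

138.050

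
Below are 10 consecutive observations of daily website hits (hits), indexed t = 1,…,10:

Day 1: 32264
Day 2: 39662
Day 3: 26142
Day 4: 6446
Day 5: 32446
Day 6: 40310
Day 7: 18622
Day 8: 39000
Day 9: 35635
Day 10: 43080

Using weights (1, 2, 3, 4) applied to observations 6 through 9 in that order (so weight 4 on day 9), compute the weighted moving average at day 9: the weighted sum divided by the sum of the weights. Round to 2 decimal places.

33709.40

Weighted sum: 1·40310 + 2·18622 + 3·39000 + 4·35635 = 40310 + 37244 + 117000 + 142540 = 337094
Weight total: 1 + 2 + 3 + 4 = 10
WMA = 337094 / 10 = 33709.40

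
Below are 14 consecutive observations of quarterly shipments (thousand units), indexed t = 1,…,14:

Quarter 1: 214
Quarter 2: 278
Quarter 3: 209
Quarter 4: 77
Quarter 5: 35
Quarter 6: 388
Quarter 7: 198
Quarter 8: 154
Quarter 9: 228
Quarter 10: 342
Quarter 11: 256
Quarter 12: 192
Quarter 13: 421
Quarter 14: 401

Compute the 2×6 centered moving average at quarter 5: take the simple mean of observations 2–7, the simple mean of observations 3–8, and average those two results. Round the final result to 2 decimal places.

187.17

Sum over 2–7: 278 + 209 + 77 + 35 + 388 + 198 = 1185
Sum over 3–8: 209 + 77 + 35 + 388 + 198 + 154 = 1061
CMA at t=5 = (1185 + 1061) / (2·6) = 2246 / 12 = 187.17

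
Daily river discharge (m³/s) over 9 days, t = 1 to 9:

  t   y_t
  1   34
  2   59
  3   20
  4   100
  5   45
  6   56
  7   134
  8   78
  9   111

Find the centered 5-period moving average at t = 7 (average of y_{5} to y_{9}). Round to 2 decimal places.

Sum of periods 5–9: 45 + 56 + 134 + 78 + 111 = 424
Divide by 5: 424 / 5 = 84.80

84.80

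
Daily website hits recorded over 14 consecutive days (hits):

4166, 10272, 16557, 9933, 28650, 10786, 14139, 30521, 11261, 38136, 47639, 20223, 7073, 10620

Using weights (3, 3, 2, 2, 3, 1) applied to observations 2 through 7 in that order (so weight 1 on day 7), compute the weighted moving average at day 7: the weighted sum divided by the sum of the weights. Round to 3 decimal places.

14582.143

Weighted sum: 3·10272 + 3·16557 + 2·9933 + 2·28650 + 3·10786 + 1·14139 = 30816 + 49671 + 19866 + 57300 + 32358 + 14139 = 204150
Weight total: 3 + 3 + 2 + 2 + 3 + 1 = 14
WMA = 204150 / 14 = 14582.143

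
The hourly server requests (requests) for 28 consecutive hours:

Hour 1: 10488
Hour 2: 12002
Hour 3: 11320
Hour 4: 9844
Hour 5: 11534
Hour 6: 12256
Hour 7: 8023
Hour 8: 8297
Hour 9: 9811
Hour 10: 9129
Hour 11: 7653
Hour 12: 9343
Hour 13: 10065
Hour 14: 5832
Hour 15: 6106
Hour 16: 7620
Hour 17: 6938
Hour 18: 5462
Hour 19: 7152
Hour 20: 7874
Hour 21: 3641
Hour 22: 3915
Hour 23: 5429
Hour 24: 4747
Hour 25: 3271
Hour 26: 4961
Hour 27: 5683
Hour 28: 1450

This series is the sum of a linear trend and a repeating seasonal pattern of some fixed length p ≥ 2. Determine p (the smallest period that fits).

First differences y_{t+1} − y_t: 1514, -682, -1476, 1690, 722, -4233, 274, 1514, -682, -1476, 1690, 722, -4233, 274, 1514, -682, …
The difference pattern repeats every 7 terms and not for any smaller step, so p = 7.

7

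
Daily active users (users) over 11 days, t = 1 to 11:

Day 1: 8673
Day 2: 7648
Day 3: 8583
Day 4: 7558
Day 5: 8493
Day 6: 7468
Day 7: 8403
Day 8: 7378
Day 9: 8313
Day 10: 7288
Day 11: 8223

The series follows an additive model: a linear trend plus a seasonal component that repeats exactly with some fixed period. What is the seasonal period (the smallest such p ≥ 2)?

2

First differences y_{t+1} − y_t: -1025, 935, -1025, 935, -1025, 935, …
The difference pattern repeats every 2 terms and not for any smaller step, so p = 2.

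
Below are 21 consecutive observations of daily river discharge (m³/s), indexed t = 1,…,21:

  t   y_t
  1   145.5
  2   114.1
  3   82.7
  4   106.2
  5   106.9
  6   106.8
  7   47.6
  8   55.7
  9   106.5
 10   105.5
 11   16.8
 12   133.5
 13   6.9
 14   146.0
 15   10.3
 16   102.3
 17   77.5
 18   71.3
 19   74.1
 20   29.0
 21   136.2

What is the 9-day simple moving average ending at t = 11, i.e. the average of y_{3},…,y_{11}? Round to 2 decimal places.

81.63

Sum of periods 3–11: 82.7 + 106.2 + 106.9 + 106.8 + 47.6 + 55.7 + 106.5 + 105.5 + 16.8 = 734.7
Divide by 9: 734.7 / 9 = 81.63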